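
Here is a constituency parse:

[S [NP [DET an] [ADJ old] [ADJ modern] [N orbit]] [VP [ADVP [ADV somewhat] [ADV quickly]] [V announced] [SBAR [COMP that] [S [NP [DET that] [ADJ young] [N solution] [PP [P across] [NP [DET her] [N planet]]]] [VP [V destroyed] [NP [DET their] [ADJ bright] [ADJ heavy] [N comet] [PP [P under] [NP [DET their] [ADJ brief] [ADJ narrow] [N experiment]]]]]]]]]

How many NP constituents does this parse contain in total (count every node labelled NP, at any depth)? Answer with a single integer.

Scanning left to right, an opening `[NP` appears at word positions 1, 9, 13, 16, 21 — 5 in total.

5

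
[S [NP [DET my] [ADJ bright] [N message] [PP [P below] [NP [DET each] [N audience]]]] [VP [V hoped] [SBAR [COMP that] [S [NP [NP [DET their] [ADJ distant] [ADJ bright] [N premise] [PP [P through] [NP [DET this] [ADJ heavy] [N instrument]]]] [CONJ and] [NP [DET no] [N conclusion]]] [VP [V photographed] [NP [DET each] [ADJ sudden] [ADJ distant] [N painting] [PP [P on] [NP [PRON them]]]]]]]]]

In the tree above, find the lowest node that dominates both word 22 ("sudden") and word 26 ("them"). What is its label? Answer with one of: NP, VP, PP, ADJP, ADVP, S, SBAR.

Word 22 lies under S → VP → SBAR → S → VP → NP → ADJ; word 26 lies under S → VP → SBAR → S → VP → NP → PP → NP → PRON. The lowest shared node is the NP.

NP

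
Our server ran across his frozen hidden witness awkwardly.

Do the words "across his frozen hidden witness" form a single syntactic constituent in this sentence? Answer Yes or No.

"across his frozen hidden witness" is exactly the prepositional phrase [PP across his frozen hidden witness], a complete constituent.

Yes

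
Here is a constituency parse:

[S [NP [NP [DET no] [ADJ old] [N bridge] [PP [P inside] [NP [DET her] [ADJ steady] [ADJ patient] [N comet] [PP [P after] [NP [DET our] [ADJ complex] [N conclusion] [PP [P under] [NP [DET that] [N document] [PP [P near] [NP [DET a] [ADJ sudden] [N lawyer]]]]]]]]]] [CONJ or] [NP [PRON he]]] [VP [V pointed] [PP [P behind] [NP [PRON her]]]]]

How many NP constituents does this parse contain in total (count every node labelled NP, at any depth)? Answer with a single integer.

The NP constituents are: [NP no old bridge inside her steady patient comet after our complex conclusion under that document near a sudden lawyer or he]; [NP no old bridge inside her steady patient comet after our complex conclusion under that document near a sudden lawyer]; [NP her steady patient comet after our complex conclusion under that document near a sudden lawyer]; [NP our complex conclusion under that document near a sudden lawyer]; [NP that document near a sudden lawyer]; [NP a sudden lawyer] …. Total: 8.

8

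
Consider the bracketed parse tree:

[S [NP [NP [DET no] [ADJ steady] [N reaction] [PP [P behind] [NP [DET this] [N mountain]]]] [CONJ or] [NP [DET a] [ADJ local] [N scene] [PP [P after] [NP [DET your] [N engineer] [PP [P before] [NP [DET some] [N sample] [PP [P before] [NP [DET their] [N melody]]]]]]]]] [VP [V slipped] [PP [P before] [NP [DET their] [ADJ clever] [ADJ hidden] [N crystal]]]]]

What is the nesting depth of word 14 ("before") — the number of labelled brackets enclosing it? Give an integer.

Path from the root down to the word: S → NP → NP → PP → NP → PP → P. That is 7 enclosing brackets.

7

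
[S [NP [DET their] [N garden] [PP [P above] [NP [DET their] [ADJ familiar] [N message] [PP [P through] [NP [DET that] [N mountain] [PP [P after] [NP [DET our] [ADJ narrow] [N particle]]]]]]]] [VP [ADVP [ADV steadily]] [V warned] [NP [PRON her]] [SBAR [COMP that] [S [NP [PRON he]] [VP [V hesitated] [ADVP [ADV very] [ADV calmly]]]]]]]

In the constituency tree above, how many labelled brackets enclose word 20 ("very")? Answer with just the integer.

7

Path from the root down to the word: S → VP → SBAR → S → VP → ADVP → ADV. That is 7 enclosing brackets.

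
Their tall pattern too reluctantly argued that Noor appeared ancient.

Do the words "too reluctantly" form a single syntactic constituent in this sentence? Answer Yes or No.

The sequence corresponds to a single ADVP node — the adverb phrase "too reluctantly".

Yes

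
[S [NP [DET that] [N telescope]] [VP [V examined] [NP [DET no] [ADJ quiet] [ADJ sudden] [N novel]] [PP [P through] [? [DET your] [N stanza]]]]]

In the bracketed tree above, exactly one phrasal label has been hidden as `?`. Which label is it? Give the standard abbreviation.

NP

Looking at what the `?` directly dominates — DET 'your', N 'stanza' — this is a noun phrase (NP).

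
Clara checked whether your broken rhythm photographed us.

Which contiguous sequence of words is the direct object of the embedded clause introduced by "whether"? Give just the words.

us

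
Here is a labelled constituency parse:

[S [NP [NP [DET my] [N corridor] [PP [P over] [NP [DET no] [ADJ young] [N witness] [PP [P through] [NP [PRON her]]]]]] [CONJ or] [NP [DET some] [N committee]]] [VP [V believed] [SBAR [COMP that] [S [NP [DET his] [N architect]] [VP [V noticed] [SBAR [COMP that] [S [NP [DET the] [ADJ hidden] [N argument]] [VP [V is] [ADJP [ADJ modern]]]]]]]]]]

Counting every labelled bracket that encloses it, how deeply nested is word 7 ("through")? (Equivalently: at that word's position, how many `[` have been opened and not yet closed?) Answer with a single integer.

7

Path from the root down to the word: S → NP → NP → PP → NP → PP → P. That is 7 enclosing brackets.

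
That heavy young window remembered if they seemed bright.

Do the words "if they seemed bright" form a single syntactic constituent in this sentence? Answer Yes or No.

"if they seemed bright" is exactly the subordinate clause [SBAR if they seemed bright], a complete constituent.

Yes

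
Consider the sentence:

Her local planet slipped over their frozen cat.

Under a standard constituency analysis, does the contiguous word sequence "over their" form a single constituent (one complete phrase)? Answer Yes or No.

The smallest constituent containing the whole sequence is the prepositional phrase [PP over their frozen cat], but the sequence is only part of it — it straddles the boundary between preposition "over" and noun phrase "their frozen cat".

No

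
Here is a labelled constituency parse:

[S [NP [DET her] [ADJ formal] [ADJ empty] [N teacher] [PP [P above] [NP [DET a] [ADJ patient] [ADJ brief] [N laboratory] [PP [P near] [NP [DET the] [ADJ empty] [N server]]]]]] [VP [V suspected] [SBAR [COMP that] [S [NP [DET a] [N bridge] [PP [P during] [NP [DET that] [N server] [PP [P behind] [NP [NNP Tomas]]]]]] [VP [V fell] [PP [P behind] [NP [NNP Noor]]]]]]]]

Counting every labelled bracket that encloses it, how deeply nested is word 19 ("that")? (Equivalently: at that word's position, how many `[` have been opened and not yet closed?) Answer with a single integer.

Path from the root down to the word: S → VP → SBAR → S → NP → PP → NP → DET. That is 8 enclosing brackets.

8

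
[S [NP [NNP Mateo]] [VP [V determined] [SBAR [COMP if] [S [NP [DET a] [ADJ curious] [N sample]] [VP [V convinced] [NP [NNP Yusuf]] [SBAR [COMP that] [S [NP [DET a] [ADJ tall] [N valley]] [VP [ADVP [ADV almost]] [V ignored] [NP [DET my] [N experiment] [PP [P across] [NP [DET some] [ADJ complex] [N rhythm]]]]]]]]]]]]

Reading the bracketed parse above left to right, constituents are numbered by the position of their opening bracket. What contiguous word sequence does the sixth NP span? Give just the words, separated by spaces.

some complex rhythm

In left-to-right order the NP constituents are "Mateo"; "a curious sample"; "Yusuf"; "a tall valley"; "my experiment across some complex rhythm"; "some complex rhythm". Number 6 is "some complex rhythm".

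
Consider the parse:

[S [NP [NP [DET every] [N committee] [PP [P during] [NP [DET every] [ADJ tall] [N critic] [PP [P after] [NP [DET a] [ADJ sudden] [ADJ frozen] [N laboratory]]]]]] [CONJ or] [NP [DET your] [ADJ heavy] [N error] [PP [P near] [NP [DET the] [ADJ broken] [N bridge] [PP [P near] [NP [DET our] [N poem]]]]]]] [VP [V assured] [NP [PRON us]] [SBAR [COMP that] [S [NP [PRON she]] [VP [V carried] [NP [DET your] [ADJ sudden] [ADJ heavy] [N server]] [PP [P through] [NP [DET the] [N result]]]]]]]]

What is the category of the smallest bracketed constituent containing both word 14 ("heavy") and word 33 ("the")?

S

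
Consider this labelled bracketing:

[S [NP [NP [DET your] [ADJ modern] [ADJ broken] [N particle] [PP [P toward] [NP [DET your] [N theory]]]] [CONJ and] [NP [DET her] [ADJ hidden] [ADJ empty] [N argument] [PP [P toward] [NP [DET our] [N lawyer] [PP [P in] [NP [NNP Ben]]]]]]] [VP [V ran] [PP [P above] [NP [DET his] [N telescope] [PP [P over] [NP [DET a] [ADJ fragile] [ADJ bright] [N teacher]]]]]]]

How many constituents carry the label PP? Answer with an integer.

The PP constituents are: [PP toward your theory]; [PP toward our lawyer in Ben]; [PP in Ben]; [PP above his telescope over a fragile bright teacher]; [PP over a fragile bright teacher]. Total: 5.

5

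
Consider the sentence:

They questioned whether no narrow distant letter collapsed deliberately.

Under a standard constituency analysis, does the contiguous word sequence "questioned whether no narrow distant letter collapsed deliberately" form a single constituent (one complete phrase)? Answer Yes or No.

The sequence corresponds to a single VP node — the verb phrase "questioned whether no narrow distant letter collapsed deliberately".

Yes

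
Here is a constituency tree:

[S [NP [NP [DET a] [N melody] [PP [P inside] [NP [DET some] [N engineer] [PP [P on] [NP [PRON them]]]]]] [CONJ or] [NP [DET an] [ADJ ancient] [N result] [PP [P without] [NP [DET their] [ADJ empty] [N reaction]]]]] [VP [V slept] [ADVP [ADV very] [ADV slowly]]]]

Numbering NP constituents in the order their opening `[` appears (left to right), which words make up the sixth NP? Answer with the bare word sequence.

In left-to-right order the NP constituents are "a melody inside some engineer on them or an ancient result without their empty reaction"; "a melody inside some engineer on them"; "some engineer on them"; "them"; "an ancient result without their empty reaction"; "their empty reaction". Number 6 is "their empty reaction".

their empty reaction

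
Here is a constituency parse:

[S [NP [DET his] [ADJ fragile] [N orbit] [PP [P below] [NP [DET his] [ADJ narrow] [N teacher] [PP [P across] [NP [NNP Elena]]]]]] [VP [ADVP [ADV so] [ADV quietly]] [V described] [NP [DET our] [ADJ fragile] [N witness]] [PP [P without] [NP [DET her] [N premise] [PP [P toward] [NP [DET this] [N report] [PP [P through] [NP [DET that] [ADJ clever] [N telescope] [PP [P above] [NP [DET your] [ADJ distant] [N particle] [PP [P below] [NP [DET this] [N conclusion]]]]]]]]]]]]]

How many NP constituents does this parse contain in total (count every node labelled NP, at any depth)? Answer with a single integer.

9

The NP constituents are: [NP his fragile orbit below his narrow teacher across Elena]; [NP his narrow teacher across Elena]; [NP Elena]; [NP our fragile witness]; [NP her premise toward this report through that clever telescope above your distant particle below this conclusion]; [NP this report through that clever telescope above your distant particle below this conclusion] …. Total: 9.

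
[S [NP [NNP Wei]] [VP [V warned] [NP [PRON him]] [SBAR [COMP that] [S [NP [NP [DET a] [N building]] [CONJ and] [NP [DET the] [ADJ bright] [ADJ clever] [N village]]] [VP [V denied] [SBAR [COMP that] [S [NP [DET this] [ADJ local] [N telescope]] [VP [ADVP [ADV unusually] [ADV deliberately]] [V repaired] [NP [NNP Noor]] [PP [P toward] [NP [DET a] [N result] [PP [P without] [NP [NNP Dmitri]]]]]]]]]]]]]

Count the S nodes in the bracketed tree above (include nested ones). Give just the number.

3

The S constituents are: [S Wei warned him that a building and the bright clever village denied that this local telescope unusually deliberately repaired Noor toward a result without Dmitri]; [S a building and the bright clever village denied that this local telescope unusually deliberately repaired Noor toward a result without Dmitri]; [S this local telescope unusually deliberately repaired Noor toward a result without Dmitri]. Total: 3.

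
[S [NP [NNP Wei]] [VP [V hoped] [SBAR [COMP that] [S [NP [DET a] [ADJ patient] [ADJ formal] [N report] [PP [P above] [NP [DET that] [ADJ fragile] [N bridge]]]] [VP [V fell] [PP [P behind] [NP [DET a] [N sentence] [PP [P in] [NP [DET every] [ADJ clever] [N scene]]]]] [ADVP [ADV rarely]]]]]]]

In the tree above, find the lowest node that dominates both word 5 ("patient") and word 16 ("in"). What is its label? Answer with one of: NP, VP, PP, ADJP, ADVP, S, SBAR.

Both words fall inside [S a patient formal report above that fragile bridge fell behind a sentence in every clever scene rarely] (words 4–20), and no smaller constituent contains them both. Label: S.

S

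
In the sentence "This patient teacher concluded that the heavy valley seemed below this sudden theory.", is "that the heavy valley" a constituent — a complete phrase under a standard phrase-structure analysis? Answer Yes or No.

No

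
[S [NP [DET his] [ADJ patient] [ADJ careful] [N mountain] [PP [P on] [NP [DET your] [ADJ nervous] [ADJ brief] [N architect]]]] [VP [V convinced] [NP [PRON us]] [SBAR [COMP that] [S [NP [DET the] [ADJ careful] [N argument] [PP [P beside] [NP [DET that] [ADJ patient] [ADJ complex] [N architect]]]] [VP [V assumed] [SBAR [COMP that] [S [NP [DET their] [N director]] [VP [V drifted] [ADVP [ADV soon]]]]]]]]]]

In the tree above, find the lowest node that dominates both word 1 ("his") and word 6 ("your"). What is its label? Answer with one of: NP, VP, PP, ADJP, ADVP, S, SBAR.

NP

Word 1 lies under S → NP → DET; word 6 lies under S → NP → PP → NP → DET. The lowest shared node is the NP.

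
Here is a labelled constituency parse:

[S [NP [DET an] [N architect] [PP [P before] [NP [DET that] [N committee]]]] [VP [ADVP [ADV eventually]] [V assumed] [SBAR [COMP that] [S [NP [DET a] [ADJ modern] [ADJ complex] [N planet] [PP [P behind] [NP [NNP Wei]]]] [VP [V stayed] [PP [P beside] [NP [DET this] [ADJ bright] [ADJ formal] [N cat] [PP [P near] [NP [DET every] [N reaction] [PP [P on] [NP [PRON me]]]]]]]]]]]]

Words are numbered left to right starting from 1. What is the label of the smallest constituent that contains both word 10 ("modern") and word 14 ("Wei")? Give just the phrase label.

NP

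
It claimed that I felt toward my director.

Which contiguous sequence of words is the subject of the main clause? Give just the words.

it

The subject of the main clause is the NP immediately before the verb "claimed": "it".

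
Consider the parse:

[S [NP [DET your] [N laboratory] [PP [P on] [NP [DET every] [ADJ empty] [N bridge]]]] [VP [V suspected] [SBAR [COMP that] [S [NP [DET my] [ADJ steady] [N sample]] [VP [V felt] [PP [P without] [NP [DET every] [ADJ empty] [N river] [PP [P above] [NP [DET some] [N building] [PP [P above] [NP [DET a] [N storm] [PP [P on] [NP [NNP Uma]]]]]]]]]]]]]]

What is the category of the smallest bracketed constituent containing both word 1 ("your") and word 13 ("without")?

S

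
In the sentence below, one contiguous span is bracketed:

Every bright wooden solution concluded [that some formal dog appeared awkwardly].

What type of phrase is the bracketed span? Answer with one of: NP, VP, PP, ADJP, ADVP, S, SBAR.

SBAR

"that" is the head of the bracketed span, so the span is a subordinate clause: SBAR.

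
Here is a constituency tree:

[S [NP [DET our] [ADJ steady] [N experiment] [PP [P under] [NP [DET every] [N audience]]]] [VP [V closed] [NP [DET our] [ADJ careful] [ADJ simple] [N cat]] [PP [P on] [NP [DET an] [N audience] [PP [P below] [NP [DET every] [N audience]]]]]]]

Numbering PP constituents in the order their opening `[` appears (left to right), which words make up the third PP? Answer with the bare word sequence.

In left-to-right order the PP constituents are "under every audience"; "on an audience below every audience"; "below every audience". Number 3 is "below every audience".

below every audience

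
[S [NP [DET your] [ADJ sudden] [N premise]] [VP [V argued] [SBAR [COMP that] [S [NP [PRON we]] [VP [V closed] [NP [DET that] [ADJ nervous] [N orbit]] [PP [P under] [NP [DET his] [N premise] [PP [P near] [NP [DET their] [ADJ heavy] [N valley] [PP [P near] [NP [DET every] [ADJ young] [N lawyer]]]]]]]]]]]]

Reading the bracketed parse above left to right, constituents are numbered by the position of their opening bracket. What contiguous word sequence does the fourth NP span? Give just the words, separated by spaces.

The NP opening brackets appear, in order, over: "your sudden premise"; "we"; "that nervous orbit"; "his premise near their heavy valley near every young lawyer"; "their heavy valley near every young lawyer"; "every young lawyer". The fourth one spans "his premise near their heavy valley near every young lawyer".

his premise near their heavy valley near every young lawyer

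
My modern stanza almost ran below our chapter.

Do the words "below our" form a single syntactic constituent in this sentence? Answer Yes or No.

No

The sequence begins inside the preposition "below" and ends inside the noun phrase "our chapter"; it crosses a phrase boundary, so no single node in the tree spans exactly those words.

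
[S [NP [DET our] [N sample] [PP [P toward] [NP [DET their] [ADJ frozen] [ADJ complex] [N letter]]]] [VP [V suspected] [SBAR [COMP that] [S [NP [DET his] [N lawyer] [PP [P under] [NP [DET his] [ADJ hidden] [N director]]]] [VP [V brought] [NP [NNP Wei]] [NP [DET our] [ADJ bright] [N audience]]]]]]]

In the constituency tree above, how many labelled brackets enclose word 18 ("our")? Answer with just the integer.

Path from the root down to the word: S → VP → SBAR → S → VP → NP → DET. That is 7 enclosing brackets.

7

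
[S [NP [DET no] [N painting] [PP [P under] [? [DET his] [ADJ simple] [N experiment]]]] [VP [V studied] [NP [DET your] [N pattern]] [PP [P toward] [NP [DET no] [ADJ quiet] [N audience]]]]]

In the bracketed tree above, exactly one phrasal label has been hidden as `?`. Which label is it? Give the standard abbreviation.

The `?` node immediately contains: DET 'his', ADJ 'simple', N 'experiment'. That is the internal structure of a noun phrase, so the label is NP.

NP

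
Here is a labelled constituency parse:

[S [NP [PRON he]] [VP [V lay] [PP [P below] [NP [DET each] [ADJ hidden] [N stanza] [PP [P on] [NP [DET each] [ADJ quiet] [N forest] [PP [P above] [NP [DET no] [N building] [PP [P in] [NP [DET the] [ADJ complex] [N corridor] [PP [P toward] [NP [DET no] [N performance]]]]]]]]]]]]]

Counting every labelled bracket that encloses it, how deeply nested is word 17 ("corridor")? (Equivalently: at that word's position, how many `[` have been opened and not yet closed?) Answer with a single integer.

11

Counting open brackets not yet closed at "corridor": [S [VP [PP [NP [PP [NP [PP [NP [PP [NP [N = 11.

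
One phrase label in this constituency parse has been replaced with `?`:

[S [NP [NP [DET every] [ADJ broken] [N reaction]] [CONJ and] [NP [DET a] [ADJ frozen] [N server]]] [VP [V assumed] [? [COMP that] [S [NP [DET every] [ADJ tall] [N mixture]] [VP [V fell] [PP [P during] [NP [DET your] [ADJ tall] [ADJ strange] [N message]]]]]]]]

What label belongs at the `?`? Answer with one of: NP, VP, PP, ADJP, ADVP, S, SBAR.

SBAR

A constituent whose immediate children are COMP 'that', S is a subordinate clause: SBAR.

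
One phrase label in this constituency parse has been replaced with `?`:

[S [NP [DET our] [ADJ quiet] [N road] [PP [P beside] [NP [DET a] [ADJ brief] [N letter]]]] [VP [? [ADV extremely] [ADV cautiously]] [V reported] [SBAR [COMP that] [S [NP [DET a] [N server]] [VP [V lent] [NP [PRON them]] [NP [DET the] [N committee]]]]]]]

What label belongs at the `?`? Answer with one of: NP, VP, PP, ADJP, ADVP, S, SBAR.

A constituent whose immediate children are ADV 'extremely', ADV 'cautiously' is an adverb phrase: ADVP.

ADVP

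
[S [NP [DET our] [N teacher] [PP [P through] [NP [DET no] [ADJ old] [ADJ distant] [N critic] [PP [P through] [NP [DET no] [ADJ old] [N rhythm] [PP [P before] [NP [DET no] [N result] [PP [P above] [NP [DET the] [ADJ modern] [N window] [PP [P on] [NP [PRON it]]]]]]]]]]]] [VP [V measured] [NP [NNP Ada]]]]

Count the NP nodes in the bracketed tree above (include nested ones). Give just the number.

7

Listing each NP by its span: [NP our teacher through no old distant critic through no old rhythm before no result above the modern window on it]; [NP no old distant critic through no old rhythm before no result above the modern window on it]; [NP no old rhythm before no result above the modern window on it]; [NP no result above the modern window on it]; [NP the modern window on it]; [NP it] … — that makes 7.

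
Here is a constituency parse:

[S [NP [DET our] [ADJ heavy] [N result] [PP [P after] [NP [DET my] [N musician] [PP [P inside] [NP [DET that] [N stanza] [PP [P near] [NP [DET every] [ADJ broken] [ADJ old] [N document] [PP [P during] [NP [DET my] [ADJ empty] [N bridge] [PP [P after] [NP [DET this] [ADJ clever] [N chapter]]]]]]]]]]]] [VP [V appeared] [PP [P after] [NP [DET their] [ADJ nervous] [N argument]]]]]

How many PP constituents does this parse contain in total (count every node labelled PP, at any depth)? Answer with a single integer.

Scanning left to right, an opening `[PP` appears at word positions 4, 7, 10, 15, 19, 24 — 6 in total.

6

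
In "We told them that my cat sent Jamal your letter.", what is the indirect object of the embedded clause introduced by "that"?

Jamal

Within the embedded clause introduced by "that", the indirect object of "sent" is "Jamal".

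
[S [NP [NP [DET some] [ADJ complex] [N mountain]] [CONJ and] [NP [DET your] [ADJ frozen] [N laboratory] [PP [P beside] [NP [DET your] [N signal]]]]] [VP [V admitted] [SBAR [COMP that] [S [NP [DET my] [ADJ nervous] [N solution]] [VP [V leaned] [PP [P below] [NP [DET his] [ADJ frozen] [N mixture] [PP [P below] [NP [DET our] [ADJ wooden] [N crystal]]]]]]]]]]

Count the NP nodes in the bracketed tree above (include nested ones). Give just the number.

7

The NP constituents are: [NP some complex mountain and your frozen laboratory beside your signal]; [NP some complex mountain]; [NP your frozen laboratory beside your signal]; [NP your signal]; [NP my nervous solution]; [NP his frozen mixture below our wooden crystal] …. Total: 7.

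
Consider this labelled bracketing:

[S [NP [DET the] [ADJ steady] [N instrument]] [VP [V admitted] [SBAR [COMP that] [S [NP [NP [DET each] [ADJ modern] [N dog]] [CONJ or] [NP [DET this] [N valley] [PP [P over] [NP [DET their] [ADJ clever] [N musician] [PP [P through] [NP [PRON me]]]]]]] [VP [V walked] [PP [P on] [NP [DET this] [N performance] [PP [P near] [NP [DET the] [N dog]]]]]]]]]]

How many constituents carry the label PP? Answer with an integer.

4

Listing each PP by its span: [PP over their clever musician through me]; [PP through me]; [PP on this performance near the dog]; [PP near the dog] — that makes 4.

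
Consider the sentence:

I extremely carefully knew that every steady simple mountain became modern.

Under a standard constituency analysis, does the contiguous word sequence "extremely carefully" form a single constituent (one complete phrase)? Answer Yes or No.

The sequence corresponds to a single ADVP node — the adverb phrase "extremely carefully".

Yes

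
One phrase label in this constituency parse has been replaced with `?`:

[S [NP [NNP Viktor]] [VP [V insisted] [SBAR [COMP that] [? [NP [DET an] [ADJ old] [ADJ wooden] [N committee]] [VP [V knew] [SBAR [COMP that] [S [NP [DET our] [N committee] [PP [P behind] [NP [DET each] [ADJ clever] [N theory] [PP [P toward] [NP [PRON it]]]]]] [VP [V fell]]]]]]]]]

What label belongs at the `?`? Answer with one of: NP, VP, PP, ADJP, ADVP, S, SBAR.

Looking at what the `?` directly dominates — NP, VP — this is a clause (S).

S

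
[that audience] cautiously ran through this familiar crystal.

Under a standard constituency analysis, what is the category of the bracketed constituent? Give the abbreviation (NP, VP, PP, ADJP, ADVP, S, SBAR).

NP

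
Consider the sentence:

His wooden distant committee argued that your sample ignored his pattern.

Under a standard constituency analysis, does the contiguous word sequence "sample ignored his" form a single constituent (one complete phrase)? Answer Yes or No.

No

The smallest constituent containing the whole sequence is the clause [S your sample ignored his pattern], but the sequence is only part of it — it straddles the boundary between noun phrase "your sample" and verb phrase "ignored his pattern".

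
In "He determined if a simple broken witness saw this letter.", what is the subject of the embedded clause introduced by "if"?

a simple broken witness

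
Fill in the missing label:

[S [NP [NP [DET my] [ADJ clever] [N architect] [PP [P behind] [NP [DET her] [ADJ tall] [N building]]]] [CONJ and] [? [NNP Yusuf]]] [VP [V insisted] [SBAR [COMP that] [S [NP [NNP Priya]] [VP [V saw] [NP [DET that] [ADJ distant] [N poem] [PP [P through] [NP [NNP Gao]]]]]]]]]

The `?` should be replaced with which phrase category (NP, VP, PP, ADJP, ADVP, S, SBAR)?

NP

The `?` node immediately contains: NNP 'Yusuf'. That is the internal structure of a noun phrase, so the label is NP.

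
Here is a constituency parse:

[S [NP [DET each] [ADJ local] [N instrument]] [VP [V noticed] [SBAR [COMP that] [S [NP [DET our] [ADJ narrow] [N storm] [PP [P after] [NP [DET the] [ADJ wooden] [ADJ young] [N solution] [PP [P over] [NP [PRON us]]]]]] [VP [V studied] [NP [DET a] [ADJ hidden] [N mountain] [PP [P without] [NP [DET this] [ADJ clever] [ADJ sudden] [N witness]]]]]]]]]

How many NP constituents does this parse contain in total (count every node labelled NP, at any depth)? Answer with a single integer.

6

Listing each NP by its span: [NP each local instrument]; [NP our narrow storm after the wooden young solution over us]; [NP the wooden young solution over us]; [NP us]; [NP a hidden mountain without this clever sudden witness]; [NP this clever sudden witness] — that makes 6.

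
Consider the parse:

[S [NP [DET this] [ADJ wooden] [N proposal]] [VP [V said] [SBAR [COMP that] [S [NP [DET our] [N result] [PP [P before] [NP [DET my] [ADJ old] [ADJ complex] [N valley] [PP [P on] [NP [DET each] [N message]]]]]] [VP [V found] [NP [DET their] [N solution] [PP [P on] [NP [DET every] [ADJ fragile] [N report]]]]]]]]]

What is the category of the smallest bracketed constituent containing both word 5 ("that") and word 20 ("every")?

Word 5 lies under S → VP → SBAR → COMP; word 20 lies under S → VP → SBAR → S → VP → NP → PP → NP → DET. The lowest shared node is the SBAR.

SBAR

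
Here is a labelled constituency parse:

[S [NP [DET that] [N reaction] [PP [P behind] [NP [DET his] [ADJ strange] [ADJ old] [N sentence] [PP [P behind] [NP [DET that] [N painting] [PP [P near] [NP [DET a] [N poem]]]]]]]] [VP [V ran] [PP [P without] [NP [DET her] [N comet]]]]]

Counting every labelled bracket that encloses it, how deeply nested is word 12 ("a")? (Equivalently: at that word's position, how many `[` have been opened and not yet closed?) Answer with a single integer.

9

Path from the root down to the word: S → NP → PP → NP → PP → NP → PP → NP → DET. That is 9 enclosing brackets.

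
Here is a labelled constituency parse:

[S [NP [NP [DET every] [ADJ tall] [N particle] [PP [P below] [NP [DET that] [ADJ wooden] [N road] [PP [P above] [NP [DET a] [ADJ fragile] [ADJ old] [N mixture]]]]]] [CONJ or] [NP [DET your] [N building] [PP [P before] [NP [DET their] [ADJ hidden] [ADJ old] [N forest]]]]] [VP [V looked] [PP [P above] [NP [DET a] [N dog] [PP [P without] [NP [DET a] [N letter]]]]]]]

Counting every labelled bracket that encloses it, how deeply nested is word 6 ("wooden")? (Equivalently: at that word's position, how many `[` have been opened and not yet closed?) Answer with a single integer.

Path from the root down to the word: S → NP → NP → PP → NP → ADJ. That is 6 enclosing brackets.

6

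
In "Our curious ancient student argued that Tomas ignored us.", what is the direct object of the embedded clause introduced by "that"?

Within the embedded clause introduced by "that", the direct object of "ignored" is "us".

us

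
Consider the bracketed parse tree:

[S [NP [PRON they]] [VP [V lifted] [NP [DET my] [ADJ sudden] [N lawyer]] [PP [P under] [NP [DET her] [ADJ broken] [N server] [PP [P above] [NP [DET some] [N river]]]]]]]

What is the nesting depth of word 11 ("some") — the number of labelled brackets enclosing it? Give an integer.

Path from the root down to the word: S → VP → PP → NP → PP → NP → DET. That is 7 enclosing brackets.

7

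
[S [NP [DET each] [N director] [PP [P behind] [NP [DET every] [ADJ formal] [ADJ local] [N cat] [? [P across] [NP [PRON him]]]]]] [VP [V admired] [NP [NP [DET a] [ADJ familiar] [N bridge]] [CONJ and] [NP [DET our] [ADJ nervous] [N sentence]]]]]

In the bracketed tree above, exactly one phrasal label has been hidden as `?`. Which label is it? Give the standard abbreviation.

PP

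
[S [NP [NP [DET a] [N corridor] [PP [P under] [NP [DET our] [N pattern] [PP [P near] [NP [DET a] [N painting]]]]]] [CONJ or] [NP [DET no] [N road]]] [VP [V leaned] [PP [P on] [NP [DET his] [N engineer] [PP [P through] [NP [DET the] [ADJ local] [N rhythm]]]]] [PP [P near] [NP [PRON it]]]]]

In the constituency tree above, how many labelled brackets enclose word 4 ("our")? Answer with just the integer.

Path from the root down to the word: S → NP → NP → PP → NP → DET. That is 6 enclosing brackets.

6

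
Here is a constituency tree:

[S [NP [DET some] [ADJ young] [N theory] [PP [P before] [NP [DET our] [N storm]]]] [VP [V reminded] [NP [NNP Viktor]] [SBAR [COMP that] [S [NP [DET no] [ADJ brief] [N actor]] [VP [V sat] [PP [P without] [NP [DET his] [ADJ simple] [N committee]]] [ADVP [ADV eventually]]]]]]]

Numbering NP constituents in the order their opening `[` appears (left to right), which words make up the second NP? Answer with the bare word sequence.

In left-to-right order the NP constituents are "some young theory before our storm"; "our storm"; "Viktor"; "no brief actor"; "his simple committee". Number 2 is "our storm".

our storm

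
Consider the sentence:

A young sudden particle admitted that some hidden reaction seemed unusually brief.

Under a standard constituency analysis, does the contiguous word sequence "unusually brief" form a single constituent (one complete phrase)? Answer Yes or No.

These words form the whole adjective phrase headed by "brief", so yes — one constituent.

Yes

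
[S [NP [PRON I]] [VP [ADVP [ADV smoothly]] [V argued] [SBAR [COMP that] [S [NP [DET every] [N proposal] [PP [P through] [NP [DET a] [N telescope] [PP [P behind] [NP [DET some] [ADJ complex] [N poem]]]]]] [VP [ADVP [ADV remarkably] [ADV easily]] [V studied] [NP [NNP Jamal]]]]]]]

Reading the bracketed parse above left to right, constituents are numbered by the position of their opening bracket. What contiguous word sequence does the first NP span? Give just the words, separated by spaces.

Opening `[NP` markers occur at word positions 1, 5, 8, 11, 17; the first of these opens the constituent [NP I].

I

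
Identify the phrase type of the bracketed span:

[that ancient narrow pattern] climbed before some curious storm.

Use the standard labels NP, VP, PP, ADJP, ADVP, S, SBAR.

The bracketed span "that ancient narrow pattern" is headed by "pattern", making it a noun phrase (NP).

NP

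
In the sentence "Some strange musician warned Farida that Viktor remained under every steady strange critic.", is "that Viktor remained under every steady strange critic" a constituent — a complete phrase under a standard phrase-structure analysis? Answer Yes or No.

These words form the whole subordinate clause headed by "that", so yes — one constituent.

Yes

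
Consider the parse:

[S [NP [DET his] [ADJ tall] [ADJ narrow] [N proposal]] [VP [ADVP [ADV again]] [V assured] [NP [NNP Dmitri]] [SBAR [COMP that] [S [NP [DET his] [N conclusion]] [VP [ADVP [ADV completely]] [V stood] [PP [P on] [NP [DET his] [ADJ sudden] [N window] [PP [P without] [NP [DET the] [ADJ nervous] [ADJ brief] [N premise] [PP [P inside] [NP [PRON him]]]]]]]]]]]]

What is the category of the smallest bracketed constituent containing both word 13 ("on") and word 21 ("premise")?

PP

Both words fall inside [PP on his sudden window without the nervous brief premise inside him] (words 13–23), and no smaller constituent contains them both. Label: PP.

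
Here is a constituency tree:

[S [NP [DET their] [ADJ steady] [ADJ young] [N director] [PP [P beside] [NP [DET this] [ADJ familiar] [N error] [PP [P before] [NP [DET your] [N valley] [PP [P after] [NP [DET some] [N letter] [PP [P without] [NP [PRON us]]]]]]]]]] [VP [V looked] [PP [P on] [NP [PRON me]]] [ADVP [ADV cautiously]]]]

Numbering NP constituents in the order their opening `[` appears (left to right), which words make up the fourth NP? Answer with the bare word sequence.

some letter without us

In left-to-right order the NP constituents are "their steady young director beside this familiar error before your valley after some letter without us"; "this familiar error before your valley after some letter without us"; "your valley after some letter without us"; "some letter without us"; "us"; "me". Number 4 is "some letter without us".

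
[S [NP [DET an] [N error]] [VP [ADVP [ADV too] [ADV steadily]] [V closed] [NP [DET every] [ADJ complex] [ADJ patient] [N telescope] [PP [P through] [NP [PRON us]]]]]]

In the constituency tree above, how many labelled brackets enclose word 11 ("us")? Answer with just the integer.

Counting open brackets not yet closed at "us": [S [VP [NP [PP [NP [PRON = 6.

6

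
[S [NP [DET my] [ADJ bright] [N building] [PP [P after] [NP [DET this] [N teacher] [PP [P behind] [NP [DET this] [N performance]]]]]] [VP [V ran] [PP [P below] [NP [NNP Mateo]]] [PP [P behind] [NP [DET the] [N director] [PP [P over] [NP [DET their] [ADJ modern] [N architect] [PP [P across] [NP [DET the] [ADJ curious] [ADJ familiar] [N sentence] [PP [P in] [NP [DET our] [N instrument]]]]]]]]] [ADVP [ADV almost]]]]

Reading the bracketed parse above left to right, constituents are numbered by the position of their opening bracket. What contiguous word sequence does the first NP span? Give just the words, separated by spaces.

my bright building after this teacher behind this performance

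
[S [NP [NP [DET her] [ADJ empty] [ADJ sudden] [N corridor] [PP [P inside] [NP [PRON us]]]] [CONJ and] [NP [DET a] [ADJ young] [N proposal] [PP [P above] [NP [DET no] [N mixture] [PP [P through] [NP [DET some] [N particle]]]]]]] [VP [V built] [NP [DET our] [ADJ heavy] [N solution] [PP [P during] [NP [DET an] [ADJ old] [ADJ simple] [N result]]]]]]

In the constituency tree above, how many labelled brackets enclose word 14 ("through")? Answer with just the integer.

7

The word sits inside P, which is inside PP, inside NP, inside PP, inside NP, inside NP, inside S — 7 brackets in all.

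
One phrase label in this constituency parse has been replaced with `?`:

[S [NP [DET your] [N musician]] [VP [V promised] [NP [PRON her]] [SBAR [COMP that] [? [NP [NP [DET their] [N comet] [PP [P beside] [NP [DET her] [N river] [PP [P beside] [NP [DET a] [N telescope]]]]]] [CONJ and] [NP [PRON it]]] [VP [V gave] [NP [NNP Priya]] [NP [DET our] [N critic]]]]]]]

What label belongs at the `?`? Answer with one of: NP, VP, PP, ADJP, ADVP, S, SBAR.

S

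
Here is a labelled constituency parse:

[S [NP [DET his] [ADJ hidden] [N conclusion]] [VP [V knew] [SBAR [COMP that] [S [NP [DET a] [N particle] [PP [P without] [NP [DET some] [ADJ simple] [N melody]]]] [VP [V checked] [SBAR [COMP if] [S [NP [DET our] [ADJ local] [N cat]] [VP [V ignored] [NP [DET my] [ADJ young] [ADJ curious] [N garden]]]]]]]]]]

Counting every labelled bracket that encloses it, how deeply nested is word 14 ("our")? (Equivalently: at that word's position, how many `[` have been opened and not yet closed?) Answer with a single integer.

The word sits inside DET, which is inside NP, inside S, inside SBAR, inside VP, inside S, inside SBAR, inside VP, inside S — 9 brackets in all.

9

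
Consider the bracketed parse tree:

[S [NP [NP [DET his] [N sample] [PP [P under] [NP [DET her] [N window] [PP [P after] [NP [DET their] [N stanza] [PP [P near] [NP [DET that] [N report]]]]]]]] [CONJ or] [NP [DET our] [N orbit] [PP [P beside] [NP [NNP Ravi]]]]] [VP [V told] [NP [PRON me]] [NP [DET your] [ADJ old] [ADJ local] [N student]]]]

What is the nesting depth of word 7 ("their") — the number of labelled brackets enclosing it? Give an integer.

8

The word sits inside DET, which is inside NP, inside PP, inside NP, inside PP, inside NP, inside NP, inside S — 8 brackets in all.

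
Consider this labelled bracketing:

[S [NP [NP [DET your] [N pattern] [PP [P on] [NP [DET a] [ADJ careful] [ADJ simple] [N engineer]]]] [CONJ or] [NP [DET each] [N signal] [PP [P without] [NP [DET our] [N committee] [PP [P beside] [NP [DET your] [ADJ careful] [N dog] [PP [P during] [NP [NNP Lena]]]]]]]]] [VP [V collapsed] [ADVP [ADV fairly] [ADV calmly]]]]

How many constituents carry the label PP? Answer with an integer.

4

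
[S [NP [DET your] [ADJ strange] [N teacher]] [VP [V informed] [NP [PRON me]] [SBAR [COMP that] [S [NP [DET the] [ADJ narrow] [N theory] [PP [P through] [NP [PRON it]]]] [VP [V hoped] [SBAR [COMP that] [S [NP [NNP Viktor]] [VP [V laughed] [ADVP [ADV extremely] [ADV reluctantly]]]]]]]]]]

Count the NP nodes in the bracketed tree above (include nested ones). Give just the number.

Listing each NP by its span: [NP your strange teacher]; [NP me]; [NP the narrow theory through it]; [NP it]; [NP Viktor] — that makes 5.

5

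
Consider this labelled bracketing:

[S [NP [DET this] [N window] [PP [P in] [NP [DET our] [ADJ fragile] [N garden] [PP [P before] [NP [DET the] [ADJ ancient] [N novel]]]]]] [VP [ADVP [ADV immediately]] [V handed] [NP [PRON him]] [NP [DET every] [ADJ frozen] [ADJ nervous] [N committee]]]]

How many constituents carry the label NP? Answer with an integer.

5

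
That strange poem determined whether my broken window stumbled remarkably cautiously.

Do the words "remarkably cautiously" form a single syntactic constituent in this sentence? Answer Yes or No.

"remarkably cautiously" is exactly the adverb phrase [ADVP remarkably cautiously], a complete constituent.

Yes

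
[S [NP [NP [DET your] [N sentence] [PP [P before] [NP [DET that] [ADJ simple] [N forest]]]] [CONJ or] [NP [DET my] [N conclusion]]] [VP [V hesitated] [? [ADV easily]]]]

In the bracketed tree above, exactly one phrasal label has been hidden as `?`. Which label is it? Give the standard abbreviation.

ADVP

A constituent whose immediate children are ADV 'easily' is an adverb phrase: ADVP.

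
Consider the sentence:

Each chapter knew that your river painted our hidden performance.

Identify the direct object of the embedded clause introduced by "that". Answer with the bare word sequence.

our hidden performance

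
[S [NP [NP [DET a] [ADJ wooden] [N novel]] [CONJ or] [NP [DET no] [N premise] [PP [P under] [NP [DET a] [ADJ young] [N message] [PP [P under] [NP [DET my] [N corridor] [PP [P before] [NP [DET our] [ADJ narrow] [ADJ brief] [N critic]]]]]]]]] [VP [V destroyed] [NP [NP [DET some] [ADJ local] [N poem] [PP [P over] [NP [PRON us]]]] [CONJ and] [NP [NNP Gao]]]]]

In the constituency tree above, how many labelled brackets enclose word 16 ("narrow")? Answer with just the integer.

Counting open brackets not yet closed at "narrow": [S [NP [NP [PP [NP [PP [NP [PP [NP [ADJ = 10.

10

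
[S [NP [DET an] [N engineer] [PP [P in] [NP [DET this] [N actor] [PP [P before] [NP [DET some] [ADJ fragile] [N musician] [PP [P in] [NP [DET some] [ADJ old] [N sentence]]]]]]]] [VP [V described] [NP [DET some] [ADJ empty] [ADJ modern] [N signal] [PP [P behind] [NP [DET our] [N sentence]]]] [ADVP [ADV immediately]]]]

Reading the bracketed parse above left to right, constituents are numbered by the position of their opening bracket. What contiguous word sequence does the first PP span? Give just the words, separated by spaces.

in this actor before some fragile musician in some old sentence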